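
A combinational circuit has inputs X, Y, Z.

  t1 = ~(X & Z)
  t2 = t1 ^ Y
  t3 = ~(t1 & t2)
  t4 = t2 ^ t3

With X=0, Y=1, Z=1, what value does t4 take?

1

t1 = ~(0 & 1) = 1
t2 = 1 ^ 1 = 0
t3 = ~(1 & 0) = 1
t4 = 0 ^ 1 = 1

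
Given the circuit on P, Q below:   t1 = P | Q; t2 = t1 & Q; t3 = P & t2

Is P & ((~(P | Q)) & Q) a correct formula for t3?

No

t1 = P | Q
t2 = t1 & Q = (P | Q) & Q
t3 = P & t2 = P & ((P | Q) & Q)
At P=1, Q=1: circuit gives 1, formula gives 0.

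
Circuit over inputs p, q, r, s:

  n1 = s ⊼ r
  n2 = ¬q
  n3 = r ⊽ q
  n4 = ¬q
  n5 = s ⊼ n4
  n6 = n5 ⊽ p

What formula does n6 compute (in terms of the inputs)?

(s ⊼ ¬q) ⊽ p

n4 = ¬q
n5 = s ⊼ n4 = s ⊼ ¬q
n6 = n5 ⊽ p = (s ⊼ ¬q) ⊽ p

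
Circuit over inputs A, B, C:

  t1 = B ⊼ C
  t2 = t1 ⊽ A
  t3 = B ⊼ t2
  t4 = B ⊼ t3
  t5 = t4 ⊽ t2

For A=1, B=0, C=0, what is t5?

0

t1 = 0 ⊼ 0 = 1
t2 = 1 ⊽ 1 = 0
t3 = 0 ⊼ 0 = 1
t4 = 0 ⊼ 1 = 1
t5 = 1 ⊽ 0 = 0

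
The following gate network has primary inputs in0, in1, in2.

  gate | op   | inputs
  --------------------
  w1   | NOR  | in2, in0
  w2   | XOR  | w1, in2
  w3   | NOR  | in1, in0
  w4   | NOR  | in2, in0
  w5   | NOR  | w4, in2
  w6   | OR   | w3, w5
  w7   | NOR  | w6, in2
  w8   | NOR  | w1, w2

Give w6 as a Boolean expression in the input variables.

w3 = in1 NOR in0
w4 = in2 NOR in0
w5 = w4 NOR in2 = (in2 NOR in0) NOR in2
w6 = w3 OR w5 = (in1 NOR in0) OR ((in2 NOR in0) NOR in2)

(in1 NOR in0) OR ((in2 NOR in0) NOR in2)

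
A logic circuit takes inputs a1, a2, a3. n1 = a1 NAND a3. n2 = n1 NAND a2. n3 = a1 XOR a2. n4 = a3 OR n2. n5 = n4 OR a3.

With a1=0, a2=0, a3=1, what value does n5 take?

1

n1 = 0 NAND 1 = 1
n2 = 1 NAND 0 = 1
n4 = 1 OR 1 = 1
n5 = 1 OR 1 = 1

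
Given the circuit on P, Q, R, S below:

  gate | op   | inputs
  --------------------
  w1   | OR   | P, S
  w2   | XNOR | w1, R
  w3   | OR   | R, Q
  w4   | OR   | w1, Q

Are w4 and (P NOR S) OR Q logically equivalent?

w1 = P OR S
w4 = w1 OR Q = (P OR S) OR Q
At P=0, Q=0, R=0, S=0: circuit gives 0, formula gives 1.

No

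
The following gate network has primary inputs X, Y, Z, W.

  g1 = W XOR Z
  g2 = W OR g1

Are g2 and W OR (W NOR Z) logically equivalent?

g1 = W XOR Z
g2 = W OR g1 = W OR (W XOR Z)
At X=0, Y=0, Z=0, W=0: circuit gives 0, formula gives 1.

No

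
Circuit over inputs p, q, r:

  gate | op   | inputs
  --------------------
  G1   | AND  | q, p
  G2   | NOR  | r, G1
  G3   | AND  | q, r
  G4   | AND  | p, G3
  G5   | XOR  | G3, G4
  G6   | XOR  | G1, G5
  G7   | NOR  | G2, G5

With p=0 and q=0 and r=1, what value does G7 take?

1

G1 = 0 AND 0 = 0
G2 = 1 NOR 0 = 0
G3 = 0 AND 1 = 0
G4 = 0 AND 0 = 0
G5 = 0 XOR 0 = 0
G7 = 0 NOR 0 = 1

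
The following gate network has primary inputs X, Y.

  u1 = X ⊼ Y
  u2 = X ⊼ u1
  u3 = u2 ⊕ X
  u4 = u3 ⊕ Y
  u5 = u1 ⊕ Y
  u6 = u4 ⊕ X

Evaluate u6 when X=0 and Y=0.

1

u1 = 0 ⊼ 0 = 1
u2 = 0 ⊼ 1 = 1
u3 = 1 ⊕ 0 = 1
u4 = 1 ⊕ 0 = 1
u6 = 1 ⊕ 0 = 1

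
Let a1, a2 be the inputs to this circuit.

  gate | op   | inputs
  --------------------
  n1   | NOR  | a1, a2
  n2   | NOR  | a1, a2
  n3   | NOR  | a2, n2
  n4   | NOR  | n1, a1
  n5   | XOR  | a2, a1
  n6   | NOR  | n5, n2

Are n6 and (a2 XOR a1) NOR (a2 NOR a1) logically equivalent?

Yes

n2 = a1 NOR a2
n5 = a2 XOR a1
n6 = n5 NOR n2 = (a2 XOR a1) NOR (a1 NOR a2)
At a1=0, a2=0: circuit gives 0, formula gives 0.
At a1=1, a2=1: circuit gives 1, formula gives 1.
Agrees on all 4 inputs.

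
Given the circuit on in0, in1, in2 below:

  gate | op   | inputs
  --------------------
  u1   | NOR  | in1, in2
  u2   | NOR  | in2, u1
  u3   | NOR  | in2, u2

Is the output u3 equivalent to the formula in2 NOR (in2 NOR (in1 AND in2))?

No

u1 = in1 NOR in2
u2 = in2 NOR u1 = in2 NOR (in1 NOR in2)
u3 = in2 NOR u2 = in2 NOR (in2 NOR (in1 NOR in2))
At in0=0, in1=0, in2=0: circuit gives 1, formula gives 0.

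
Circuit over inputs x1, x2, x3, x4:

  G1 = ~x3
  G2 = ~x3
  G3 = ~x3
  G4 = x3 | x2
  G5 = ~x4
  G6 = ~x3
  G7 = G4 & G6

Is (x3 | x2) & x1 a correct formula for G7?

No

G4 = x3 | x2
G6 = ~x3
G7 = G4 & G6 = (x3 | x2) & ~x3
At x1=0, x2=1, x3=0, x4=0: circuit gives 1, formula gives 0.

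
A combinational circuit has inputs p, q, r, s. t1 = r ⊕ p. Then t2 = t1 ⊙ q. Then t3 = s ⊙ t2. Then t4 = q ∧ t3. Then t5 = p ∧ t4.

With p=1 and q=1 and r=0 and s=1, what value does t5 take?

t1 = 0 ⊕ 1 = 1
t2 = 1 ⊙ 1 = 1
t3 = 1 ⊙ 1 = 1
t4 = 1 ∧ 1 = 1
t5 = 1 ∧ 1 = 1

1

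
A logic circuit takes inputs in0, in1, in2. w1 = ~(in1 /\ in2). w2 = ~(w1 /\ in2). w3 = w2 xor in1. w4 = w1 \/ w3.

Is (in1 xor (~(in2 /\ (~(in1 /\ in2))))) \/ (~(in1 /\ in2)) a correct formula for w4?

Yes

w1 = ~(in1 /\ in2)
w2 = ~(w1 /\ in2) = ~((~(in1 /\ in2)) /\ in2)
w3 = w2 xor in1 = (~((~(in1 /\ in2)) /\ in2)) xor in1
w4 = w1 \/ w3 = (~(in1 /\ in2)) \/ ((~((~(in1 /\ in2)) /\ in2)) xor in1)
At in0=0, in1=1, in2=1: circuit gives 0, formula gives 0.
At in0=0, in1=0, in2=0: circuit gives 1, formula gives 1.
Agrees on all 8 inputs.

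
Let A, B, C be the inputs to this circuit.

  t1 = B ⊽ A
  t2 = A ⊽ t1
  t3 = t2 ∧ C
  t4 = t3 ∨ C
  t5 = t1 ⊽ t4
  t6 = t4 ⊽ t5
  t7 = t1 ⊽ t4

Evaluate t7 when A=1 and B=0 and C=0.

t1 = 0 ⊽ 1 = 0
t2 = 1 ⊽ 0 = 0
t3 = 0 ∧ 0 = 0
t4 = 0 ∨ 0 = 0
t7 = 0 ⊽ 0 = 1

1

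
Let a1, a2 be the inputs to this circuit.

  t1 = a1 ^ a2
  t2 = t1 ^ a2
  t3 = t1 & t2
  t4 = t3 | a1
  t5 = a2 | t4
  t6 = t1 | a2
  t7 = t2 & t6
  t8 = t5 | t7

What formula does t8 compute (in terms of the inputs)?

(a2 | (((a1 ^ a2) & ((a1 ^ a2) ^ a2)) | a1)) | (((a1 ^ a2) ^ a2) & ((a1 ^ a2) | a2))

t1 = a1 ^ a2
t2 = t1 ^ a2 = (a1 ^ a2) ^ a2
t3 = t1 & t2 = (a1 ^ a2) & ((a1 ^ a2) ^ a2)
t4 = t3 | a1 = ((a1 ^ a2) & ((a1 ^ a2) ^ a2)) | a1
t5 = a2 | t4 = a2 | (((a1 ^ a2) & ((a1 ^ a2) ^ a2)) | a1)
t6 = t1 | a2 = (a1 ^ a2) | a2
t7 = t2 & t6 = ((a1 ^ a2) ^ a2) & ((a1 ^ a2) | a2)
t8 = t5 | t7 = (a2 | (((a1 ^ a2) & ((a1 ^ a2) ^ a2)) | a1)) | (((a1 ^ a2) ^ a2) & ((a1 ^ a2) | a2))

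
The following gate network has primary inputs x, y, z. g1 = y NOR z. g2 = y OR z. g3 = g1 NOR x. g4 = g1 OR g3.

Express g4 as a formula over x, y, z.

(y NOR z) OR ((y NOR z) NOR x)

g1 = y NOR z
g3 = g1 NOR x = (y NOR z) NOR x
g4 = g1 OR g3 = (y NOR z) OR ((y NOR z) NOR x)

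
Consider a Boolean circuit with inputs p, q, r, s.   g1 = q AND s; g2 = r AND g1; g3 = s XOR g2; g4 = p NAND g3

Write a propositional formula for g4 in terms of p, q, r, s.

g1 = q AND s
g2 = r AND g1 = r AND (q AND s)
g3 = s XOR g2 = s XOR (r AND (q AND s))
g4 = p NAND g3 = p NAND (s XOR (r AND (q AND s)))

p NAND (s XOR (r AND (q AND s)))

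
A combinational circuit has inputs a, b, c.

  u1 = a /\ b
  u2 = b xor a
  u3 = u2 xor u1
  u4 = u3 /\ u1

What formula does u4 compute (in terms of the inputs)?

u1 = a /\ b
u2 = b xor a
u3 = u2 xor u1 = (b xor a) xor (a /\ b)
u4 = u3 /\ u1 = ((b xor a) xor (a /\ b)) /\ (a /\ b)

((b xor a) xor (a /\ b)) /\ (a /\ b)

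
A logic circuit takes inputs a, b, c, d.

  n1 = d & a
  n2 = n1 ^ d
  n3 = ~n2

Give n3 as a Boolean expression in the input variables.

n1 = d & a
n2 = n1 ^ d = (d & a) ^ d
n3 = ~n2 = ~((d & a) ^ d)

~((d & a) ^ d)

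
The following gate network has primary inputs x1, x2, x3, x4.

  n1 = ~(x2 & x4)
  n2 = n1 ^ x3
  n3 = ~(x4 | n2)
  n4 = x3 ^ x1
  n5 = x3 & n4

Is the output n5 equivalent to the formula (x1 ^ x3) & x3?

n4 = x3 ^ x1
n5 = x3 & n4 = x3 & (x3 ^ x1)
At x1=0, x2=0, x3=0, x4=0: circuit gives 0, formula gives 0.
At x1=0, x2=0, x3=1, x4=0: circuit gives 1, formula gives 1.
Agrees on all 16 inputs.

Yes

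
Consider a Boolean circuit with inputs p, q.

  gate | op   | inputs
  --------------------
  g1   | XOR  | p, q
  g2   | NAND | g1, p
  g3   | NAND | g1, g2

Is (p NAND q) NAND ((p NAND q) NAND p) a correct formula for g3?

No

g1 = p XOR q
g2 = g1 NAND p = (p XOR q) NAND p
g3 = g1 NAND g2 = (p XOR q) NAND ((p XOR q) NAND p)
At p=0, q=0: circuit gives 1, formula gives 0.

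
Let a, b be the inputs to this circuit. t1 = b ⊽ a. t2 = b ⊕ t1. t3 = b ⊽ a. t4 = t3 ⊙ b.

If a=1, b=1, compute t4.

0

t3 = 1 ⊽ 1 = 0
t4 = 0 ⊙ 1 = 0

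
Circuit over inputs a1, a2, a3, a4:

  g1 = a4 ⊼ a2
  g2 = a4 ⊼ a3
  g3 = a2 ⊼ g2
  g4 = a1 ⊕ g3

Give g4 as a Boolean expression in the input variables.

g2 = a4 ⊼ a3
g3 = a2 ⊼ g2 = a2 ⊼ (a4 ⊼ a3)
g4 = a1 ⊕ g3 = a1 ⊕ (a2 ⊼ (a4 ⊼ a3))

a1 ⊕ (a2 ⊼ (a4 ⊼ a3))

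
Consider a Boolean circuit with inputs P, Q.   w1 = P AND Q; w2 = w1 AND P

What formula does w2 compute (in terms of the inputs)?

(P AND Q) AND P

w1 = P AND Q
w2 = w1 AND P = (P AND Q) AND P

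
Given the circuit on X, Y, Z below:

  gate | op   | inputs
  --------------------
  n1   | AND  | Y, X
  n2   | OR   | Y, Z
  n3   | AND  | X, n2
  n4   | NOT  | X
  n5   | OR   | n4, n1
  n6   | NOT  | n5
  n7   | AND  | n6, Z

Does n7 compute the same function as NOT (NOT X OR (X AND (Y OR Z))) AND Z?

n1 = Y AND X
n4 = NOT X
n5 = n4 OR n1 = NOT X OR (Y AND X)
n6 = NOT n5 = NOT (NOT X OR (Y AND X))
n7 = n6 AND Z = NOT (NOT X OR (Y AND X)) AND Z
At X=1, Y=0, Z=1: circuit gives 1, formula gives 0.

No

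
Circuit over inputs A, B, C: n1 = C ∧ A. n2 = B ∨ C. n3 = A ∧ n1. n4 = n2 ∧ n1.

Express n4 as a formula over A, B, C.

(B ∨ C) ∧ (C ∧ A)

n1 = C ∧ A
n2 = B ∨ C
n4 = n2 ∧ n1 = (B ∨ C) ∧ (C ∧ A)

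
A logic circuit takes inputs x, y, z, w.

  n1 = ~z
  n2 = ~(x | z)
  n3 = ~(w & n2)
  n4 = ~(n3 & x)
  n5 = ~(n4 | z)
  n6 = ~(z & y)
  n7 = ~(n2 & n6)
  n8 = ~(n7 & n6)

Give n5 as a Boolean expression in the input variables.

~((~((~(w & (~(x | z)))) & x)) | z)

n2 = ~(x | z)
n3 = ~(w & n2) = ~(w & (~(x | z)))
n4 = ~(n3 & x) = ~((~(w & (~(x | z)))) & x)
n5 = ~(n4 | z) = ~((~((~(w & (~(x | z)))) & x)) | z)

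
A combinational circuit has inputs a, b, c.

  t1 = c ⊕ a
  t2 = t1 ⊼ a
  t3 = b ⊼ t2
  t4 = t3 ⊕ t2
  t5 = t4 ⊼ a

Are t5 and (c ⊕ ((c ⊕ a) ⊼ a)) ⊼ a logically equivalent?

t1 = c ⊕ a
t2 = t1 ⊼ a = (c ⊕ a) ⊼ a
t3 = b ⊼ t2 = b ⊼ ((c ⊕ a) ⊼ a)
t4 = t3 ⊕ t2 = (b ⊼ ((c ⊕ a) ⊼ a)) ⊕ ((c ⊕ a) ⊼ a)
t5 = t4 ⊼ a = ((b ⊼ ((c ⊕ a) ⊼ a)) ⊕ ((c ⊕ a) ⊼ a)) ⊼ a
At a=1, b=0, c=0: circuit gives 0, formula gives 1.

No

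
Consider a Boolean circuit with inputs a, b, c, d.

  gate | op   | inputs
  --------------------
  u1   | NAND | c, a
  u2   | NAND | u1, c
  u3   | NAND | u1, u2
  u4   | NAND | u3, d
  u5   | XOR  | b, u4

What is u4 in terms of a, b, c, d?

u1 = c NAND a
u2 = u1 NAND c = (c NAND a) NAND c
u3 = u1 NAND u2 = (c NAND a) NAND ((c NAND a) NAND c)
u4 = u3 NAND d = ((c NAND a) NAND ((c NAND a) NAND c)) NAND d

((c NAND a) NAND ((c NAND a) NAND c)) NAND d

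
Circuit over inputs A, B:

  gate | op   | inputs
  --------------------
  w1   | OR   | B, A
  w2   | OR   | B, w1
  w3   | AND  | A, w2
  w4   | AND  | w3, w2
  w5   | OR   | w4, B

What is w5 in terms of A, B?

((A AND (B OR (B OR A))) AND (B OR (B OR A))) OR B

w1 = B OR A
w2 = B OR w1 = B OR (B OR A)
w3 = A AND w2 = A AND (B OR (B OR A))
w4 = w3 AND w2 = (A AND (B OR (B OR A))) AND (B OR (B OR A))
w5 = w4 OR B = ((A AND (B OR (B OR A))) AND (B OR (B OR A))) OR B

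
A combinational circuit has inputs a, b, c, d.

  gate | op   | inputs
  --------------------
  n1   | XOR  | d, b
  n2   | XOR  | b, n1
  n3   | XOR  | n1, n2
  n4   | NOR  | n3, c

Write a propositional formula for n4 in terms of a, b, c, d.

((d XOR b) XOR (b XOR (d XOR b))) NOR c

n1 = d XOR b
n2 = b XOR n1 = b XOR (d XOR b)
n3 = n1 XOR n2 = (d XOR b) XOR (b XOR (d XOR b))
n4 = n3 NOR c = ((d XOR b) XOR (b XOR (d XOR b))) NOR c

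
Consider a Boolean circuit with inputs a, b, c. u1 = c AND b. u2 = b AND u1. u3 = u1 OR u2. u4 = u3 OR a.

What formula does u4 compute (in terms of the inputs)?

u1 = c AND b
u2 = b AND u1 = b AND (c AND b)
u3 = u1 OR u2 = (c AND b) OR (b AND (c AND b))
u4 = u3 OR a = ((c AND b) OR (b AND (c AND b))) OR a

((c AND b) OR (b AND (c AND b))) OR a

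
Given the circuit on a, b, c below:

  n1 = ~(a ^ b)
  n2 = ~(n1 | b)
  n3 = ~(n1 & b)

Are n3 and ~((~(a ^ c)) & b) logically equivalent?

No

n1 = ~(a ^ b)
n3 = ~(n1 & b) = ~((~(a ^ b)) & b)
At a=0, b=1, c=0: circuit gives 1, formula gives 0.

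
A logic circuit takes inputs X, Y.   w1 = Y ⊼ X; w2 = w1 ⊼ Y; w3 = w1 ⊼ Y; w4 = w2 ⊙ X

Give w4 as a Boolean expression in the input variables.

((Y ⊼ X) ⊼ Y) ⊙ X

w1 = Y ⊼ X
w2 = w1 ⊼ Y = (Y ⊼ X) ⊼ Y
w4 = w2 ⊙ X = ((Y ⊼ X) ⊼ Y) ⊙ X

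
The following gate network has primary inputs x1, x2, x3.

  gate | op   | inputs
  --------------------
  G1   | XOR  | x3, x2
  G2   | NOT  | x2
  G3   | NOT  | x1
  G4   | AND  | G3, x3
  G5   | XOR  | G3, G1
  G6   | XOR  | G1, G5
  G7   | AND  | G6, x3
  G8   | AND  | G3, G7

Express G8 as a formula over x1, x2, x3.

G1 = x3 XOR x2
G3 = NOT x1
G5 = G3 XOR G1 = NOT x1 XOR (x3 XOR x2)
G6 = G1 XOR G5 = (x3 XOR x2) XOR (NOT x1 XOR (x3 XOR x2))
G7 = G6 AND x3 = ((x3 XOR x2) XOR (NOT x1 XOR (x3 XOR x2))) AND x3
G8 = G3 AND G7 = NOT x1 AND (((x3 XOR x2) XOR (NOT x1 XOR (x3 XOR x2))) AND x3)

NOT x1 AND (((x3 XOR x2) XOR (NOT x1 XOR (x3 XOR x2))) AND x3)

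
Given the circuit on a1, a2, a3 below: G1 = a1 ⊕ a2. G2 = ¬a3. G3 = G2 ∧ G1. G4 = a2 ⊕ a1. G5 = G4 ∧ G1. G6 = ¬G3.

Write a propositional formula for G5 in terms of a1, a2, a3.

G1 = a1 ⊕ a2
G4 = a2 ⊕ a1
G5 = G4 ∧ G1 = (a2 ⊕ a1) ∧ (a1 ⊕ a2)

(a2 ⊕ a1) ∧ (a1 ⊕ a2)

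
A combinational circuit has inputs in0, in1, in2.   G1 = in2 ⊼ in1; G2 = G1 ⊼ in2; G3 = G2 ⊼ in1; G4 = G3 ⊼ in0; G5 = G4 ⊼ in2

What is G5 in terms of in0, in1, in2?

((((in2 ⊼ in1) ⊼ in2) ⊼ in1) ⊼ in0) ⊼ in2

G1 = in2 ⊼ in1
G2 = G1 ⊼ in2 = (in2 ⊼ in1) ⊼ in2
G3 = G2 ⊼ in1 = ((in2 ⊼ in1) ⊼ in2) ⊼ in1
G4 = G3 ⊼ in0 = (((in2 ⊼ in1) ⊼ in2) ⊼ in1) ⊼ in0
G5 = G4 ⊼ in2 = ((((in2 ⊼ in1) ⊼ in2) ⊼ in1) ⊼ in0) ⊼ in2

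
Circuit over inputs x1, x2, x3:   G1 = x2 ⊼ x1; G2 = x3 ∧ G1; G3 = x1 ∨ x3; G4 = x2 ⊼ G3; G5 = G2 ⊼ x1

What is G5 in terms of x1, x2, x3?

(x3 ∧ (x2 ⊼ x1)) ⊼ x1

G1 = x2 ⊼ x1
G2 = x3 ∧ G1 = x3 ∧ (x2 ⊼ x1)
G5 = G2 ⊼ x1 = (x3 ∧ (x2 ⊼ x1)) ⊼ x1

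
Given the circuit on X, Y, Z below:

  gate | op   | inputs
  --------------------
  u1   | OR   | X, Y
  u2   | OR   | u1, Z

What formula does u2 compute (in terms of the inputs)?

u1 = X OR Y
u2 = u1 OR Z = (X OR Y) OR Z

(X OR Y) OR Z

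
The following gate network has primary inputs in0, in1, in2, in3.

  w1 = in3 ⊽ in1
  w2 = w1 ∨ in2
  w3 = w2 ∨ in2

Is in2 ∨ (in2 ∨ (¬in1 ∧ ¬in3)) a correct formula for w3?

Yes

w1 = in3 ⊽ in1
w2 = w1 ∨ in2 = (in3 ⊽ in1) ∨ in2
w3 = w2 ∨ in2 = ((in3 ⊽ in1) ∨ in2) ∨ in2
At in0=0, in1=0, in2=0, in3=1: circuit gives 0, formula gives 0.
At in0=0, in1=0, in2=0, in3=0: circuit gives 1, formula gives 1.
Agrees on all 16 inputs.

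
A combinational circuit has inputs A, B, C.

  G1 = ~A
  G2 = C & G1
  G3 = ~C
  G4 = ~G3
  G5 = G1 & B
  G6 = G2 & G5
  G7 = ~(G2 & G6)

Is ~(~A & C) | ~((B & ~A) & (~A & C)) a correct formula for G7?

G1 = ~A
G2 = C & G1 = C & ~A
G5 = G1 & B = ~A & B
G6 = G2 & G5 = (C & ~A) & (~A & B)
G7 = ~(G2 & G6) = ~((C & ~A) & ((C & ~A) & (~A & B)))
At A=0, B=1, C=1: circuit gives 0, formula gives 0.
At A=0, B=0, C=0: circuit gives 1, formula gives 1.
Agrees on all 8 inputs.

Yes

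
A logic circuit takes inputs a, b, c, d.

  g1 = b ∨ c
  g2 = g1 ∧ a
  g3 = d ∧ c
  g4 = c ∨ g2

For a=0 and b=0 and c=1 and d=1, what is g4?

1

g1 = 0 ∨ 1 = 1
g2 = 1 ∧ 0 = 0
g4 = 1 ∨ 0 = 1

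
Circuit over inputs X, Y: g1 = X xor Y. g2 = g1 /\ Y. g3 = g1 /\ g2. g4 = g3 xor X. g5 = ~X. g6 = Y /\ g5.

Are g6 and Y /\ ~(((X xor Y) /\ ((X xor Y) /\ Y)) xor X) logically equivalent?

g5 = ~X
g6 = Y /\ g5 = Y /\ ~X
At X=0, Y=1: circuit gives 1, formula gives 0.

No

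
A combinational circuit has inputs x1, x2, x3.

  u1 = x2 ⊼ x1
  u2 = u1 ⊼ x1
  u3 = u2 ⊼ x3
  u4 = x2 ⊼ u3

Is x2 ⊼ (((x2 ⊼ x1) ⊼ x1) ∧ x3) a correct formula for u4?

u1 = x2 ⊼ x1
u2 = u1 ⊼ x1 = (x2 ⊼ x1) ⊼ x1
u3 = u2 ⊼ x3 = ((x2 ⊼ x1) ⊼ x1) ⊼ x3
u4 = x2 ⊼ u3 = x2 ⊼ (((x2 ⊼ x1) ⊼ x1) ⊼ x3)
At x1=0, x2=1, x3=0: circuit gives 0, formula gives 1.

No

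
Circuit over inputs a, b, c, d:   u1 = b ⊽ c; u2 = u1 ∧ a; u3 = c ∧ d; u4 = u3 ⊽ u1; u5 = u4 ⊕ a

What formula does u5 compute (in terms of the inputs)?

u1 = b ⊽ c
u3 = c ∧ d
u4 = u3 ⊽ u1 = (c ∧ d) ⊽ (b ⊽ c)
u5 = u4 ⊕ a = ((c ∧ d) ⊽ (b ⊽ c)) ⊕ a

((c ∧ d) ⊽ (b ⊽ c)) ⊕ a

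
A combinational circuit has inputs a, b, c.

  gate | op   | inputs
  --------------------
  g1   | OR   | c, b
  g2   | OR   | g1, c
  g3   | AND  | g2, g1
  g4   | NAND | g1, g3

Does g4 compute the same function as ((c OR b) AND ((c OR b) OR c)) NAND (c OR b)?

g1 = c OR b
g2 = g1 OR c = (c OR b) OR c
g3 = g2 AND g1 = ((c OR b) OR c) AND (c OR b)
g4 = g1 NAND g3 = (c OR b) NAND (((c OR b) OR c) AND (c OR b))
At a=0, b=0, c=1: circuit gives 0, formula gives 0.
At a=0, b=0, c=0: circuit gives 1, formula gives 1.
Agrees on all 8 inputs.

Yes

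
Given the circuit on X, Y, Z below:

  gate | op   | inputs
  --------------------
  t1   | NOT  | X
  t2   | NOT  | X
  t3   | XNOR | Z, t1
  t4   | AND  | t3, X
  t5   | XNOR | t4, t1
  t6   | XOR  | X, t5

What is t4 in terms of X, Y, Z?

t1 = NOT X
t3 = Z XNOR t1 = Z XNOR NOT X
t4 = t3 AND X = (Z XNOR NOT X) AND X

(Z XNOR NOT X) AND X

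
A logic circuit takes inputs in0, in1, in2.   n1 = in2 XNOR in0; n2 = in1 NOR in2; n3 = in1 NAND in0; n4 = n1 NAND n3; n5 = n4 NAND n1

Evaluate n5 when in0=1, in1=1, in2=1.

0

n1 = 1 XNOR 1 = 1
n3 = 1 NAND 1 = 0
n4 = 1 NAND 0 = 1
n5 = 1 NAND 1 = 0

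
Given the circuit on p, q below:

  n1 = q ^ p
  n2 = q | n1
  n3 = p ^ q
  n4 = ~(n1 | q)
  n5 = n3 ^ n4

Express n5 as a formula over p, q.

(p ^ q) ^ (~((q ^ p) | q))

n1 = q ^ p
n3 = p ^ q
n4 = ~(n1 | q) = ~((q ^ p) | q)
n5 = n3 ^ n4 = (p ^ q) ^ (~((q ^ p) | q))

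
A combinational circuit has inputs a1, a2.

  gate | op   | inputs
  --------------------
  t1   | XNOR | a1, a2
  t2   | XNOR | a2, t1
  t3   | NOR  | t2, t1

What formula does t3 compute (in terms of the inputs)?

(a2 XNOR (a1 XNOR a2)) NOR (a1 XNOR a2)

t1 = a1 XNOR a2
t2 = a2 XNOR t1 = a2 XNOR (a1 XNOR a2)
t3 = t2 NOR t1 = (a2 XNOR (a1 XNOR a2)) NOR (a1 XNOR a2)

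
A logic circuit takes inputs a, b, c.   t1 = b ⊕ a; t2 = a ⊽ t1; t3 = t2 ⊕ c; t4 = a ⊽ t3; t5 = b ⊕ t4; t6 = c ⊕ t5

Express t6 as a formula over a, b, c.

t1 = b ⊕ a
t2 = a ⊽ t1 = a ⊽ (b ⊕ a)
t3 = t2 ⊕ c = (a ⊽ (b ⊕ a)) ⊕ c
t4 = a ⊽ t3 = a ⊽ ((a ⊽ (b ⊕ a)) ⊕ c)
t5 = b ⊕ t4 = b ⊕ (a ⊽ ((a ⊽ (b ⊕ a)) ⊕ c))
t6 = c ⊕ t5 = c ⊕ (b ⊕ (a ⊽ ((a ⊽ (b ⊕ a)) ⊕ c)))

c ⊕ (b ⊕ (a ⊽ ((a ⊽ (b ⊕ a)) ⊕ c)))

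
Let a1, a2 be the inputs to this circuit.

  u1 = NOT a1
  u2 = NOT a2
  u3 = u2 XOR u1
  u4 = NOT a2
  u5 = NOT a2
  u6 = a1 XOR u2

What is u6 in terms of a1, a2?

u2 = NOT a2
u6 = a1 XOR u2 = a1 XOR NOT a2

a1 XOR NOT a2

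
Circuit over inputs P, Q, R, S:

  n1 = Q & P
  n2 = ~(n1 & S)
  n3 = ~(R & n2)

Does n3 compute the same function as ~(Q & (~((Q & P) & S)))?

n1 = Q & P
n2 = ~(n1 & S) = ~((Q & P) & S)
n3 = ~(R & n2) = ~(R & (~((Q & P) & S)))
At P=0, Q=0, R=1, S=0: circuit gives 0, formula gives 1.

No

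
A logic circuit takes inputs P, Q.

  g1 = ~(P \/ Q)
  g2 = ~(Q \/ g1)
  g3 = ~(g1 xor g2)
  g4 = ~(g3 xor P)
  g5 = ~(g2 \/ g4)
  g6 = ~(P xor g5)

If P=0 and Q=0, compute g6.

g1 = ~(0 \/ 0) = 1
g2 = ~(0 \/ 1) = 0
g3 = ~(1 xor 0) = 0
g4 = ~(0 xor 0) = 1
g5 = ~(0 \/ 1) = 0
g6 = ~(0 xor 0) = 1

1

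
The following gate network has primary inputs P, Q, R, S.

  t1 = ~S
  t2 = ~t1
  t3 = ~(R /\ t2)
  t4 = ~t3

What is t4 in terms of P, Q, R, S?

t1 = ~S
t2 = ~t1 = ~~S
t3 = ~(R /\ t2) = ~(R /\ ~~S)
t4 = ~t3 = ~(~(R /\ ~~S))

~(~(R /\ ~~S))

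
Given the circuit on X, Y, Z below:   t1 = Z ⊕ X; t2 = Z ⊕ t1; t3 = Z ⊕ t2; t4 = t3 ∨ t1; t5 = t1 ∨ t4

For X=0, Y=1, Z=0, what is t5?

0

t1 = 0 ⊕ 0 = 0
t2 = 0 ⊕ 0 = 0
t3 = 0 ⊕ 0 = 0
t4 = 0 ∨ 0 = 0
t5 = 0 ∨ 0 = 0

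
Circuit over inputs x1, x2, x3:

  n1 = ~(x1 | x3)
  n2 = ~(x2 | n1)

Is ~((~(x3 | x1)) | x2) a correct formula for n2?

n1 = ~(x1 | x3)
n2 = ~(x2 | n1) = ~(x2 | (~(x1 | x3)))
At x1=0, x2=0, x3=0: circuit gives 0, formula gives 0.
At x1=0, x2=0, x3=1: circuit gives 1, formula gives 1.
Agrees on all 8 inputs.

Yes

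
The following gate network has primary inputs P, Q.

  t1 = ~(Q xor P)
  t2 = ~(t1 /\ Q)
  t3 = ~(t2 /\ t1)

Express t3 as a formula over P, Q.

~((~((~(Q xor P)) /\ Q)) /\ (~(Q xor P)))

t1 = ~(Q xor P)
t2 = ~(t1 /\ Q) = ~((~(Q xor P)) /\ Q)
t3 = ~(t2 /\ t1) = ~((~((~(Q xor P)) /\ Q)) /\ (~(Q xor P)))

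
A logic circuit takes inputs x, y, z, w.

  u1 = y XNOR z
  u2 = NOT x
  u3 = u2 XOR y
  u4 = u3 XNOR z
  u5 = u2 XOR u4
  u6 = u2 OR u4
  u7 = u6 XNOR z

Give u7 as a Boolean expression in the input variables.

(NOT x OR ((NOT x XOR y) XNOR z)) XNOR z

u2 = NOT x
u3 = u2 XOR y = NOT x XOR y
u4 = u3 XNOR z = (NOT x XOR y) XNOR z
u6 = u2 OR u4 = NOT x OR ((NOT x XOR y) XNOR z)
u7 = u6 XNOR z = (NOT x OR ((NOT x XOR y) XNOR z)) XNOR z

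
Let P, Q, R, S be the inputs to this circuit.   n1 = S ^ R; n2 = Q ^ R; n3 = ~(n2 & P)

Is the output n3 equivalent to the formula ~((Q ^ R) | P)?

No

n2 = Q ^ R
n3 = ~(n2 & P) = ~((Q ^ R) & P)
At P=0, Q=0, R=1, S=0: circuit gives 1, formula gives 0.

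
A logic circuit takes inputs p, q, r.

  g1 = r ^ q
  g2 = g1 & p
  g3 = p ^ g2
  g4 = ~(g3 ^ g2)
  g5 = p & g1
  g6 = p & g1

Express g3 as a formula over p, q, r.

g1 = r ^ q
g2 = g1 & p = (r ^ q) & p
g3 = p ^ g2 = p ^ ((r ^ q) & p)

p ^ ((r ^ q) & p)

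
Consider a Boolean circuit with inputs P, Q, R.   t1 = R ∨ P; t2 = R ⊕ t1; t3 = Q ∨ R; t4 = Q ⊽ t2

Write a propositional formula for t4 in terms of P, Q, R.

t1 = R ∨ P
t2 = R ⊕ t1 = R ⊕ (R ∨ P)
t4 = Q ⊽ t2 = Q ⊽ (R ⊕ (R ∨ P))

Q ⊽ (R ⊕ (R ∨ P))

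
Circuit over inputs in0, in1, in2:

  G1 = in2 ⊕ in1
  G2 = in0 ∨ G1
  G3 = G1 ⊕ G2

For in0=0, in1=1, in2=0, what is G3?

0

G1 = 0 ⊕ 1 = 1
G2 = 0 ∨ 1 = 1
G3 = 1 ⊕ 1 = 0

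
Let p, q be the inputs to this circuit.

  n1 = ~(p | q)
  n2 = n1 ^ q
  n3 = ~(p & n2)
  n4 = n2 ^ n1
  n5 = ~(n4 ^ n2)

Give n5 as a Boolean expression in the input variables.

~((((~(p | q)) ^ q) ^ (~(p | q))) ^ ((~(p | q)) ^ q))

n1 = ~(p | q)
n2 = n1 ^ q = (~(p | q)) ^ q
n4 = n2 ^ n1 = ((~(p | q)) ^ q) ^ (~(p | q))
n5 = ~(n4 ^ n2) = ~((((~(p | q)) ^ q) ^ (~(p | q))) ^ ((~(p | q)) ^ q))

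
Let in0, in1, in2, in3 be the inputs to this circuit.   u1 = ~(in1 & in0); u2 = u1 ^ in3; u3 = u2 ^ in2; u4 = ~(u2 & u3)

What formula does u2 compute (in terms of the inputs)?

(~(in1 & in0)) ^ in3

u1 = ~(in1 & in0)
u2 = u1 ^ in3 = (~(in1 & in0)) ^ in3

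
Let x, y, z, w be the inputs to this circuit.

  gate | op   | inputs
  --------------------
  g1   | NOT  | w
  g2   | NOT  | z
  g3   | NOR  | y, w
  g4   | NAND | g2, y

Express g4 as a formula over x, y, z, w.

NOT z NAND y

g2 = NOT z
g4 = g2 NAND y = NOT z NAND y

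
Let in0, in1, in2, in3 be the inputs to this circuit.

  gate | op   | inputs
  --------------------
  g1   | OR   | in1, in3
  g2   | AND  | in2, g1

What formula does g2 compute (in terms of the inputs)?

g1 = in1 OR in3
g2 = in2 AND g1 = in2 AND (in1 OR in3)

in2 AND (in1 OR in3)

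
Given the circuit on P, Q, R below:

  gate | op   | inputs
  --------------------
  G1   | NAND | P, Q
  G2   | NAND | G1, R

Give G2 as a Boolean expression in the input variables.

(P NAND Q) NAND R

G1 = P NAND Q
G2 = G1 NAND R = (P NAND Q) NAND R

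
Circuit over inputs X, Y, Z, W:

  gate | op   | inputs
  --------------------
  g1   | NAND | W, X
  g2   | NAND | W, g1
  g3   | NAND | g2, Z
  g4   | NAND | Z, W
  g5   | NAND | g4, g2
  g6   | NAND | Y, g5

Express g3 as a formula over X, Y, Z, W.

g1 = W NAND X
g2 = W NAND g1 = W NAND (W NAND X)
g3 = g2 NAND Z = (W NAND (W NAND X)) NAND Z

(W NAND (W NAND X)) NAND Z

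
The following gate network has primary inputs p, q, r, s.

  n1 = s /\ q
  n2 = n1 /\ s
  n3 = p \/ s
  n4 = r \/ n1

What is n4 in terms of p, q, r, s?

r \/ (s /\ q)

n1 = s /\ q
n4 = r \/ n1 = r \/ (s /\ q)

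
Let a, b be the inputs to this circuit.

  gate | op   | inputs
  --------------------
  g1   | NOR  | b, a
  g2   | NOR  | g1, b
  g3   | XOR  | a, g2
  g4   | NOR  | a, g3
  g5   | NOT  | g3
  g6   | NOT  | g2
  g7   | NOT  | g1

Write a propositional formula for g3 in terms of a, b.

g1 = b NOR a
g2 = g1 NOR b = (b NOR a) NOR b
g3 = a XOR g2 = a XOR ((b NOR a) NOR b)

a XOR ((b NOR a) NOR b)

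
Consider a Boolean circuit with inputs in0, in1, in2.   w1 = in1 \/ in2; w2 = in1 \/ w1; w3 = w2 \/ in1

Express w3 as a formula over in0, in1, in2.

w1 = in1 \/ in2
w2 = in1 \/ w1 = in1 \/ (in1 \/ in2)
w3 = w2 \/ in1 = (in1 \/ (in1 \/ in2)) \/ in1

(in1 \/ (in1 \/ in2)) \/ in1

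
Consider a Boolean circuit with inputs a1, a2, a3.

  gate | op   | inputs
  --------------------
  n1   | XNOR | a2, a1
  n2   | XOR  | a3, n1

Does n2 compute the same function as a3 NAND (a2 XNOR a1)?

No

n1 = a2 XNOR a1
n2 = a3 XOR n1 = a3 XOR (a2 XNOR a1)
At a1=0, a2=1, a3=0: circuit gives 0, formula gives 1.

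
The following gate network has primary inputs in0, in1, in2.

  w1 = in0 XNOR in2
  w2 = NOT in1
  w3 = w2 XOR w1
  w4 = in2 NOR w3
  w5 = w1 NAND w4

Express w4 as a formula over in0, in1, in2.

in2 NOR (NOT in1 XOR (in0 XNOR in2))

w1 = in0 XNOR in2
w2 = NOT in1
w3 = w2 XOR w1 = NOT in1 XOR (in0 XNOR in2)
w4 = in2 NOR w3 = in2 NOR (NOT in1 XOR (in0 XNOR in2))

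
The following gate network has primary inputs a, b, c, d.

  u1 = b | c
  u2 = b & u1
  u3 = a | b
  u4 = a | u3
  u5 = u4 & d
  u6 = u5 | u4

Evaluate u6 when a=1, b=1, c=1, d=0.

1

u3 = 1 | 1 = 1
u4 = 1 | 1 = 1
u5 = 1 & 0 = 0
u6 = 0 | 1 = 1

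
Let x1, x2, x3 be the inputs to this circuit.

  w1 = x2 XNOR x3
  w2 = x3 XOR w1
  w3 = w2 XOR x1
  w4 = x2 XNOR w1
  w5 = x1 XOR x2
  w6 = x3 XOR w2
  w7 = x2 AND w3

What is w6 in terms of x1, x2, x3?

w1 = x2 XNOR x3
w2 = x3 XOR w1 = x3 XOR (x2 XNOR x3)
w6 = x3 XOR w2 = x3 XOR (x3 XOR (x2 XNOR x3))

x3 XOR (x3 XOR (x2 XNOR x3))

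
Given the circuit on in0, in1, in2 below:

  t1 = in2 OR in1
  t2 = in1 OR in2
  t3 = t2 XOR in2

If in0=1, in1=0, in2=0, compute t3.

t2 = 0 OR 0 = 0
t3 = 0 XOR 0 = 0

0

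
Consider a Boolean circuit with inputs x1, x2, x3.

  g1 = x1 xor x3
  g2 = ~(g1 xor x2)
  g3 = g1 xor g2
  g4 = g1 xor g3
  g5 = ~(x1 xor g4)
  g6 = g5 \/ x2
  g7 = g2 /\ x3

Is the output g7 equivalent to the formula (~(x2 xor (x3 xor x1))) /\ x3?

g1 = x1 xor x3
g2 = ~(g1 xor x2) = ~((x1 xor x3) xor x2)
g7 = g2 /\ x3 = (~((x1 xor x3) xor x2)) /\ x3
At x1=0, x2=0, x3=0: circuit gives 0, formula gives 0.
At x1=0, x2=1, x3=1: circuit gives 1, formula gives 1.
Agrees on all 8 inputs.

Yes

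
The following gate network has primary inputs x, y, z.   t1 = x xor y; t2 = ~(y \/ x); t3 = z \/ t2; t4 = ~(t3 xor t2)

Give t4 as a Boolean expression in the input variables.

t2 = ~(y \/ x)
t3 = z \/ t2 = z \/ (~(y \/ x))
t4 = ~(t3 xor t2) = ~((z \/ (~(y \/ x))) xor (~(y \/ x)))

~((z \/ (~(y \/ x))) xor (~(y \/ x)))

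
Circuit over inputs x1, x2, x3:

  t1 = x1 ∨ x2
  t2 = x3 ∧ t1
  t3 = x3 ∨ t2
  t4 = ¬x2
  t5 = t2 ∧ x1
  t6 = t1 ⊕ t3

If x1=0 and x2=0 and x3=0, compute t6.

0

t1 = 0 ∨ 0 = 0
t2 = 0 ∧ 0 = 0
t3 = 0 ∨ 0 = 0
t6 = 0 ⊕ 0 = 0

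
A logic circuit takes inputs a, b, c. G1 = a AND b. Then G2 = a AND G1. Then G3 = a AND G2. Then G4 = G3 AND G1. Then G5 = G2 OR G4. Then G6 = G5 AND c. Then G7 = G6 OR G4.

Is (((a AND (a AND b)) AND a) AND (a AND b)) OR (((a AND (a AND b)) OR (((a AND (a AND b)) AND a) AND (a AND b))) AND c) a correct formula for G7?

G1 = a AND b
G2 = a AND G1 = a AND (a AND b)
G3 = a AND G2 = a AND (a AND (a AND b))
G4 = G3 AND G1 = (a AND (a AND (a AND b))) AND (a AND b)
G5 = G2 OR G4 = (a AND (a AND b)) OR ((a AND (a AND (a AND b))) AND (a AND b))
G6 = G5 AND c = ((a AND (a AND b)) OR ((a AND (a AND (a AND b))) AND (a AND b))) AND c
G7 = G6 OR G4 = (((a AND (a AND b)) OR ((a AND (a AND (a AND b))) AND (a AND b))) AND c) OR ((a AND (a AND (a AND b))) AND (a AND b))
At a=0, b=0, c=0: circuit gives 0, formula gives 0.
At a=1, b=1, c=0: circuit gives 1, formula gives 1.
Agrees on all 8 inputs.

Yes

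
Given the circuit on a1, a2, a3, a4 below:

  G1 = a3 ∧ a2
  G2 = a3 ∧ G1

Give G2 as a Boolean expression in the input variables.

G1 = a3 ∧ a2
G2 = a3 ∧ G1 = a3 ∧ (a3 ∧ a2)

a3 ∧ (a3 ∧ a2)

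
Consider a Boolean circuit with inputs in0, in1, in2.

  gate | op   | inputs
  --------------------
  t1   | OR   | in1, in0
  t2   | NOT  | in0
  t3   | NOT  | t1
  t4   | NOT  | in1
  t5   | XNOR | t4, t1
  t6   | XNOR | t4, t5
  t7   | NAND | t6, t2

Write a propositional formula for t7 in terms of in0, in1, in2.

(NOT in1 XNOR (NOT in1 XNOR (in1 OR in0))) NAND NOT in0

t1 = in1 OR in0
t2 = NOT in0
t4 = NOT in1
t5 = t4 XNOR t1 = NOT in1 XNOR (in1 OR in0)
t6 = t4 XNOR t5 = NOT in1 XNOR (NOT in1 XNOR (in1 OR in0))
t7 = t6 NAND t2 = (NOT in1 XNOR (NOT in1 XNOR (in1 OR in0))) NAND NOT in0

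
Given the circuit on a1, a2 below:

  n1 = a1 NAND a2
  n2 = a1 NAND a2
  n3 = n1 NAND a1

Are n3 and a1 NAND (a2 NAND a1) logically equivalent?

Yes

n1 = a1 NAND a2
n3 = n1 NAND a1 = (a1 NAND a2) NAND a1
At a1=1, a2=0: circuit gives 0, formula gives 0.
At a1=0, a2=0: circuit gives 1, formula gives 1.
Agrees on all 4 inputs.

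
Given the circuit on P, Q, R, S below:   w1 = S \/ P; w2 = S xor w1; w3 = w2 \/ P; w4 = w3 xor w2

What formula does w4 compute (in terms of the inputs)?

((S xor (S \/ P)) \/ P) xor (S xor (S \/ P))

w1 = S \/ P
w2 = S xor w1 = S xor (S \/ P)
w3 = w2 \/ P = (S xor (S \/ P)) \/ P
w4 = w3 xor w2 = ((S xor (S \/ P)) \/ P) xor (S xor (S \/ P))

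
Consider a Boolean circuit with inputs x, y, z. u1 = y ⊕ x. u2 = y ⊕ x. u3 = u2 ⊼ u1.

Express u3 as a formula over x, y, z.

u1 = y ⊕ x
u2 = y ⊕ x
u3 = u2 ⊼ u1 = (y ⊕ x) ⊼ (y ⊕ x)

(y ⊕ x) ⊼ (y ⊕ x)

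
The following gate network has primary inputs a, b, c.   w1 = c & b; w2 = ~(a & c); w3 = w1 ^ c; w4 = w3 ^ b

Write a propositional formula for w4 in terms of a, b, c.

w1 = c & b
w3 = w1 ^ c = (c & b) ^ c
w4 = w3 ^ b = ((c & b) ^ c) ^ b

((c & b) ^ c) ^ b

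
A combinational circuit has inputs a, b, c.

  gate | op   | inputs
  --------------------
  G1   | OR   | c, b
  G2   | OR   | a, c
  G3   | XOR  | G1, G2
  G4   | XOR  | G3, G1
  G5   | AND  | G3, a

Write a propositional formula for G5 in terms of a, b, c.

((c OR b) XOR (a OR c)) AND a

G1 = c OR b
G2 = a OR c
G3 = G1 XOR G2 = (c OR b) XOR (a OR c)
G5 = G3 AND a = ((c OR b) XOR (a OR c)) AND a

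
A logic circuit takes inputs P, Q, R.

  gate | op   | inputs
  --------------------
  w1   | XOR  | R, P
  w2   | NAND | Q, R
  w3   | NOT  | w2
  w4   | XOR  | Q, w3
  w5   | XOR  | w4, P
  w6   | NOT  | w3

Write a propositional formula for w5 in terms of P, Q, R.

w2 = Q NAND R
w3 = NOT w2 = NOT (Q NAND R)
w4 = Q XOR w3 = Q XOR NOT (Q NAND R)
w5 = w4 XOR P = (Q XOR NOT (Q NAND R)) XOR P

(Q XOR NOT (Q NAND R)) XOR P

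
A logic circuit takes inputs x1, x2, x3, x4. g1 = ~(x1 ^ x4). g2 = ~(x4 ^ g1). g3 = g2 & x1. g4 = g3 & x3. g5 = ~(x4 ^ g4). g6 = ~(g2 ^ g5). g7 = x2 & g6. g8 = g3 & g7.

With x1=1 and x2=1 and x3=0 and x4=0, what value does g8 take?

1

g1 = ~(1 ^ 0) = 0
g2 = ~(0 ^ 0) = 1
g3 = 1 & 1 = 1
g4 = 1 & 0 = 0
g5 = ~(0 ^ 0) = 1
g6 = ~(1 ^ 1) = 1
g7 = 1 & 1 = 1
g8 = 1 & 1 = 1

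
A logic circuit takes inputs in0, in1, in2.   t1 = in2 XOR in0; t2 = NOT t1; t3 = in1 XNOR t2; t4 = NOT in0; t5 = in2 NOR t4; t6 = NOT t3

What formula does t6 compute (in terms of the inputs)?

NOT (in1 XNOR NOT (in2 XOR in0))

t1 = in2 XOR in0
t2 = NOT t1 = NOT (in2 XOR in0)
t3 = in1 XNOR t2 = in1 XNOR NOT (in2 XOR in0)
t6 = NOT t3 = NOT (in1 XNOR NOT (in2 XOR in0))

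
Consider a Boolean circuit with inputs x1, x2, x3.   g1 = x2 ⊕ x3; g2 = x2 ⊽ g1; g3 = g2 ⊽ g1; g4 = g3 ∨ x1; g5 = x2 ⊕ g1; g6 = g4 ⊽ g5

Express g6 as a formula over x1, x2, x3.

(((x2 ⊽ (x2 ⊕ x3)) ⊽ (x2 ⊕ x3)) ∨ x1) ⊽ (x2 ⊕ (x2 ⊕ x3))

g1 = x2 ⊕ x3
g2 = x2 ⊽ g1 = x2 ⊽ (x2 ⊕ x3)
g3 = g2 ⊽ g1 = (x2 ⊽ (x2 ⊕ x3)) ⊽ (x2 ⊕ x3)
g4 = g3 ∨ x1 = ((x2 ⊽ (x2 ⊕ x3)) ⊽ (x2 ⊕ x3)) ∨ x1
g5 = x2 ⊕ g1 = x2 ⊕ (x2 ⊕ x3)
g6 = g4 ⊽ g5 = (((x2 ⊽ (x2 ⊕ x3)) ⊽ (x2 ⊕ x3)) ∨ x1) ⊽ (x2 ⊕ (x2 ⊕ x3))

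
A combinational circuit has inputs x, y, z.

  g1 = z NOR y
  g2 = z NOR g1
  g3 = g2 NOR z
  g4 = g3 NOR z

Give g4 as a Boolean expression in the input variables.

g1 = z NOR y
g2 = z NOR g1 = z NOR (z NOR y)
g3 = g2 NOR z = (z NOR (z NOR y)) NOR z
g4 = g3 NOR z = ((z NOR (z NOR y)) NOR z) NOR z

((z NOR (z NOR y)) NOR z) NOR z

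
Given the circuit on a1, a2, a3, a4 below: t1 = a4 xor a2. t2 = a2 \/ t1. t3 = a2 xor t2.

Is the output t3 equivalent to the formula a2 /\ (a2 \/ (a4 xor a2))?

t1 = a4 xor a2
t2 = a2 \/ t1 = a2 \/ (a4 xor a2)
t3 = a2 xor t2 = a2 xor (a2 \/ (a4 xor a2))
At a1=0, a2=0, a3=0, a4=1: circuit gives 1, formula gives 0.

No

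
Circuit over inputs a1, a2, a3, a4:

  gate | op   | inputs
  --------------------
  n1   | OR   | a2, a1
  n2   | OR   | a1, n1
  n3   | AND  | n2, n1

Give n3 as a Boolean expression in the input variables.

n1 = a2 OR a1
n2 = a1 OR n1 = a1 OR (a2 OR a1)
n3 = n2 AND n1 = (a1 OR (a2 OR a1)) AND (a2 OR a1)

(a1 OR (a2 OR a1)) AND (a2 OR a1)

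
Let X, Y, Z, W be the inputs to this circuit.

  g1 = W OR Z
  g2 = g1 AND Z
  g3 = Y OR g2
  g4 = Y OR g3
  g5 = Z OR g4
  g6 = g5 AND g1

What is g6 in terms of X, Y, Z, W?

g1 = W OR Z
g2 = g1 AND Z = (W OR Z) AND Z
g3 = Y OR g2 = Y OR ((W OR Z) AND Z)
g4 = Y OR g3 = Y OR (Y OR ((W OR Z) AND Z))
g5 = Z OR g4 = Z OR (Y OR (Y OR ((W OR Z) AND Z)))
g6 = g5 AND g1 = (Z OR (Y OR (Y OR ((W OR Z) AND Z)))) AND (W OR Z)

(Z OR (Y OR (Y OR ((W OR Z) AND Z)))) AND (W OR Z)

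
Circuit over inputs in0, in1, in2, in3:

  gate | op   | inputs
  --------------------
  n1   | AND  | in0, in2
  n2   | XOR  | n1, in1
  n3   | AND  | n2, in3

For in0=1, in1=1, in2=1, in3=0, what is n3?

0

n1 = 1 AND 1 = 1
n2 = 1 XOR 1 = 0
n3 = 0 AND 0 = 0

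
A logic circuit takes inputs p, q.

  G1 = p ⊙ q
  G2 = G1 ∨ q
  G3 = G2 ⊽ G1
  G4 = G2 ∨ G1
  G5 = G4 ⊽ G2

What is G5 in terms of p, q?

(((p ⊙ q) ∨ q) ∨ (p ⊙ q)) ⊽ ((p ⊙ q) ∨ q)

G1 = p ⊙ q
G2 = G1 ∨ q = (p ⊙ q) ∨ q
G4 = G2 ∨ G1 = ((p ⊙ q) ∨ q) ∨ (p ⊙ q)
G5 = G4 ⊽ G2 = (((p ⊙ q) ∨ q) ∨ (p ⊙ q)) ⊽ ((p ⊙ q) ∨ q)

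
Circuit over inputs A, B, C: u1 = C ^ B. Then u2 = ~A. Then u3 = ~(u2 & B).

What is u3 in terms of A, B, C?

~(~A & B)

u2 = ~A
u3 = ~(u2 & B) = ~(~A & B)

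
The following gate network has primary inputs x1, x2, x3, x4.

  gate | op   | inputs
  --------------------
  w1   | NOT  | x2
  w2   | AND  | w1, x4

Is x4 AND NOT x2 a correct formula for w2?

Yes

w1 = NOT x2
w2 = w1 AND x4 = NOT x2 AND x4
At x1=0, x2=0, x3=0, x4=0: circuit gives 0, formula gives 0.
At x1=0, x2=0, x3=0, x4=1: circuit gives 1, formula gives 1.
Agrees on all 16 inputs.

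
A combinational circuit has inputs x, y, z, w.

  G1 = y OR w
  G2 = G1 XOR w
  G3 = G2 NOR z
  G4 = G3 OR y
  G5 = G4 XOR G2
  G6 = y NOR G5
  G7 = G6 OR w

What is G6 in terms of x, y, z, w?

G1 = y OR w
G2 = G1 XOR w = (y OR w) XOR w
G3 = G2 NOR z = ((y OR w) XOR w) NOR z
G4 = G3 OR y = (((y OR w) XOR w) NOR z) OR y
G5 = G4 XOR G2 = ((((y OR w) XOR w) NOR z) OR y) XOR ((y OR w) XOR w)
G6 = y NOR G5 = y NOR (((((y OR w) XOR w) NOR z) OR y) XOR ((y OR w) XOR w))

y NOR (((((y OR w) XOR w) NOR z) OR y) XOR ((y OR w) XOR w))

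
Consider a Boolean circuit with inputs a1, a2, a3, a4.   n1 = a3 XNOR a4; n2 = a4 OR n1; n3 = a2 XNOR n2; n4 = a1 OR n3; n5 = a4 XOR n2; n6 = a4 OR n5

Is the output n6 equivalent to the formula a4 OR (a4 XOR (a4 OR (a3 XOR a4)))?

n1 = a3 XNOR a4
n2 = a4 OR n1 = a4 OR (a3 XNOR a4)
n5 = a4 XOR n2 = a4 XOR (a4 OR (a3 XNOR a4))
n6 = a4 OR n5 = a4 OR (a4 XOR (a4 OR (a3 XNOR a4)))
At a1=0, a2=0, a3=0, a4=0: circuit gives 1, formula gives 0.

No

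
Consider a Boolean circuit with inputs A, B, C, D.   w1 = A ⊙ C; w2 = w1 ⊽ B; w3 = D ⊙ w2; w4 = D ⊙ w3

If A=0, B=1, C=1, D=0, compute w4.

w1 = 0 ⊙ 1 = 0
w2 = 0 ⊽ 1 = 0
w3 = 0 ⊙ 0 = 1
w4 = 0 ⊙ 1 = 0

0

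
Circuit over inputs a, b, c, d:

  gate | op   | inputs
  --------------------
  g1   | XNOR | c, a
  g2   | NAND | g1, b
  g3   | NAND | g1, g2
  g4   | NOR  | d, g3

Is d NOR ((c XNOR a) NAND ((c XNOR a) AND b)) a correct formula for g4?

g1 = c XNOR a
g2 = g1 NAND b = (c XNOR a) NAND b
g3 = g1 NAND g2 = (c XNOR a) NAND ((c XNOR a) NAND b)
g4 = d NOR g3 = d NOR ((c XNOR a) NAND ((c XNOR a) NAND b))
At a=0, b=0, c=0, d=0: circuit gives 1, formula gives 0.

No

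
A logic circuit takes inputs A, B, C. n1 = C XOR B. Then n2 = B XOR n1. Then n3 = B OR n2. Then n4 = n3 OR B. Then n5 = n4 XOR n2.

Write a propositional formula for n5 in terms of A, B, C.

((B OR (B XOR (C XOR B))) OR B) XOR (B XOR (C XOR B))

n1 = C XOR B
n2 = B XOR n1 = B XOR (C XOR B)
n3 = B OR n2 = B OR (B XOR (C XOR B))
n4 = n3 OR B = (B OR (B XOR (C XOR B))) OR B
n5 = n4 XOR n2 = ((B OR (B XOR (C XOR B))) OR B) XOR (B XOR (C XOR B))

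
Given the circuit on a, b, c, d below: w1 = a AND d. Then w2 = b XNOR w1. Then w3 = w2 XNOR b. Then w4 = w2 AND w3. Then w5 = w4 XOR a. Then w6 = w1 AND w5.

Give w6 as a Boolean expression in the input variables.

w1 = a AND d
w2 = b XNOR w1 = b XNOR (a AND d)
w3 = w2 XNOR b = (b XNOR (a AND d)) XNOR b
w4 = w2 AND w3 = (b XNOR (a AND d)) AND ((b XNOR (a AND d)) XNOR b)
w5 = w4 XOR a = ((b XNOR (a AND d)) AND ((b XNOR (a AND d)) XNOR b)) XOR a
w6 = w1 AND w5 = (a AND d) AND (((b XNOR (a AND d)) AND ((b XNOR (a AND d)) XNOR b)) XOR a)

(a AND d) AND (((b XNOR (a AND d)) AND ((b XNOR (a AND d)) XNOR b)) XOR a)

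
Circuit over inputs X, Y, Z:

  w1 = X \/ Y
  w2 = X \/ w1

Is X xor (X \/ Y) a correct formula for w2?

No

w1 = X \/ Y
w2 = X \/ w1 = X \/ (X \/ Y)
At X=1, Y=0, Z=0: circuit gives 1, formula gives 0.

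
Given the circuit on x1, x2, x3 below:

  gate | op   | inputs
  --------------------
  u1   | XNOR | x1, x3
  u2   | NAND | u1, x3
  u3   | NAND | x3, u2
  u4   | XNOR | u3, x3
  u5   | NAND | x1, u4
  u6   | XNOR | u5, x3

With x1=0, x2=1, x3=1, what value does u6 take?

1

u1 = 0 XNOR 1 = 0
u2 = 0 NAND 1 = 1
u3 = 1 NAND 1 = 0
u4 = 0 XNOR 1 = 0
u5 = 0 NAND 0 = 1
u6 = 1 XNOR 1 = 1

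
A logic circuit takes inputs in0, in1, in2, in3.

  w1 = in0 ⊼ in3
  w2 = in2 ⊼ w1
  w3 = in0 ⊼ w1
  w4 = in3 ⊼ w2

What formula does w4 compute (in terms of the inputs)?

in3 ⊼ (in2 ⊼ (in0 ⊼ in3))

w1 = in0 ⊼ in3
w2 = in2 ⊼ w1 = in2 ⊼ (in0 ⊼ in3)
w4 = in3 ⊼ w2 = in3 ⊼ (in2 ⊼ (in0 ⊼ in3))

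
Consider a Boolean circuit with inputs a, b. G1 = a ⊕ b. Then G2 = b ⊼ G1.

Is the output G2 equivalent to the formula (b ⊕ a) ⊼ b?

Yes

G1 = a ⊕ b
G2 = b ⊼ G1 = b ⊼ (a ⊕ b)
At a=0, b=1: circuit gives 0, formula gives 0.
At a=0, b=0: circuit gives 1, formula gives 1.
Agrees on all 4 inputs.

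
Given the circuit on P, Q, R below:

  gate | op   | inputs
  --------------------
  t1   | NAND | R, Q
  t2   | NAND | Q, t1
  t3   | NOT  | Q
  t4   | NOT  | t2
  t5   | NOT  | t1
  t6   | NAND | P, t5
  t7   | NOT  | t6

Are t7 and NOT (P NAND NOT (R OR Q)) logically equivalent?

No

t1 = R NAND Q
t5 = NOT t1 = NOT (R NAND Q)
t6 = P NAND t5 = P NAND NOT (R NAND Q)
t7 = NOT t6 = NOT (P NAND NOT (R NAND Q))
At P=1, Q=0, R=0: circuit gives 0, formula gives 1.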